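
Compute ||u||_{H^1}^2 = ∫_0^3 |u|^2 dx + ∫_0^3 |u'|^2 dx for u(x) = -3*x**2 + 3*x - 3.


||u||_{H^1}^2 = 4509/10

The H^1 norm (squared) on an interval (0, L) is
  ||u||_{H^1}^2 = ∫_0^L u(x)^2 dx + ∫_0^L u'(x)^2 dx.
Compute u'(x) = 3 - 6*x.
Then u(x)^2 = 9*x**4 - 18*x**3 + 27*x**2 - 18*x + 9 and u'(x)^2 = 36*x**2 - 36*x + 9.
Integrate each monomial from 0 to 3 using ∫_0^3 c·x^n dx = c·3^(n+1)/(n+1):
  ∫_0^3 u(x)^2 dx = ∫_0^3 (9*x^4 - 18*x^3 + 27*x^2 - 18*x + 9) dx. Term by term:
    ∫_0^3 9*x^4 dx = 2187/5;  ∫_0^3 -18*x^3 dx = -729/2;  ∫_0^3 27*x^2 dx = 243;
    ∫_0^3 -18*x dx = -81;  ∫_0^3 9 dx = 27.
  Sum: 2187/5 − 729/2 + 243 − 81 + 27 = 2619/10.
  ∫_0^3 u'(x)^2 dx = ∫_0^3 (36*x^2 - 36*x + 9) dx. Term by term:
    ∫_0^3 36*x^2 dx = 324;  ∫_0^3 -36*x dx = -162;  ∫_0^3 9 dx = 27.
  Sum: 324 − 162 + 27 = 189.
Adding: ||u||_{H^1}^2 = 2619/10 + 189 = 4509/10.


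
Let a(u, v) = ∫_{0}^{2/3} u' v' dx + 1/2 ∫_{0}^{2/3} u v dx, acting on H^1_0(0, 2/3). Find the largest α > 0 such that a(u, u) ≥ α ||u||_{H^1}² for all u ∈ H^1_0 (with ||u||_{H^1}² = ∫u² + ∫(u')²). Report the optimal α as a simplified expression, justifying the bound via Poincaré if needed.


α = (2 + 9*π^2)/(4 + 9*π^2)

Coercivity of a(·,·) on H^1_0(0, 2/3) means a(u, u) ≥ α ||u||_{H^1}² for every u ∈ H^1_0.
The interval has length L = 2/3, and Poincaré/coercivity depend only on L. Here a(u, u) = ∫(u')² + (1/2)·∫u².
Here 0 < c = 1/2 < 1. The condition a(u,u) ≥ α||u||_{H^1}² reads (1−α)∫(u')² ≥ (α−c)∫u². Any admissible α is ≤ 1 (rapidly oscillating u have ∫u²/∫(u')² → 0), and α = 1 would force 0 ≥ (1−c)∫u², impossible since c < 1; so 1−α > 0. By the sharp Poincaré inequality on H^1_0 of an interval of length L, ∫(u')² ≥ (π/L)²∫u² with equality for the first sine mode sin(π(x−x₀)/L) (x₀ the left endpoint), so the inequality holds for all u iff (1−α)(π/L)² ≥ α − c, i.e. α ≤ ((π/L)² + c)/((π/L)² + 1) = (1 + c(L/π)²)/(1 + (L/π)²). With (π/L)² = 9*π^2/4 and c = 1/2, the largest admissible constant is α = ((π/L)² + c)/((π/L)² + 1).
Simplifying, α = (2 + 9*π^2)/(4 + 9*π^2).


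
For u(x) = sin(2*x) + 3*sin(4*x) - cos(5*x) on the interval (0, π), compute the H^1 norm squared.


||u||_{H^1(0,π)}^2 = 1040/7 + 92*π

u'(x) = 5*sin(5*x) + 2*cos(2*x) + 12*cos(4*x).
Expand u² and (u')² and integrate term by term on (0, π), using: for integers n ≥ 1, ∫_0^π sin²(nx) dx = ∫_0^π cos²(nx) dx = π/2; for n ≠ n', ∫_0^π sin(nx)sin(n'x) dx = ∫_0^π cos(nx)cos(n'x) dx = 0; and by product-to-sum, ∫_0^π sin(nx)cos(n'x) dx = ½∫_0^π [sin((n+n')x) + sin((n−n')x)] dx, which is 0 when n+n' is even and 2n/(n²−n'²) when n+n' is odd (it need not vanish on (0, π)).
  u² squared terms: (-1)²·∫cos(5x)² dx = 1·π/2 = π/2;  (3)²·∫sin(4x)² dx = 9·π/2 = 9*π/2;  (1)²·∫sin(2x)² dx = 1·π/2 = π/2.
  u² cross terms: 2·(-1)·(3)·∫cos(5x)·sin(4x) dx = -6·(-8/9) = 16/3;  2·(-1)·(1)·∫cos(5x)·sin(2x) dx = -2·(-4/21) = 8/21;  2·(3)·(1)·∫sin(4x)·sin(2x) dx = 6·(0) = 0.
  So ∫_0^π u² dx = π/2 + 9*π/2 + π/2 + 16/3 + 8/21 + 0 = 40/7 + 11*π/2.
  (u')² squared terms: (2)²·∫cos(2x)² dx = 4·π/2 = 2*π;  (5)²·∫sin(5x)² dx = 25·π/2 = 25*π/2;  (12)²·∫cos(4x)² dx = 144·π/2 = 72*π.
  (u')² cross terms: 2·(2)·(5)·∫cos(2x)·sin(5x) dx = 20·(10/21) = 200/21;  2·(2)·(12)·∫cos(2x)·cos(4x) dx = 48·(0) = 0;  2·(5)·(12)·∫sin(5x)·cos(4x) dx = 120·(10/9) = 400/3.
  So ∫_0^π (u')² dx = 2*π + 25*π/2 + 72*π + 200/21 + 0 + 400/3 = 1000/7 + 173*π/2.
||u||_{H^1}^2 = (40/7 + 11*π/2) + (1000/7 + 173*π/2) = 1040/7 + 92*π.


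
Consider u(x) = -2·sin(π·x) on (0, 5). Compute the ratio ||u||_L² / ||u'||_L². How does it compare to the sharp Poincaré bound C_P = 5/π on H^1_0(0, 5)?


||u||_L² / ||u'||_L² = 1/π < C_P = 5/π.

u(x) = -2·sin(π·x), so u'(x) = -2*π*cos(π*x).
Writing u(x) = A·sin(kπx/L) with A = -2 and k = 5, use ∫_0^L sin²(kπx/L) dx = L/2 and ∫_0^L cos²(kπx/L) dx = L/2.
u² = 4·sin²(π·x) and (u')² = 4*π^2·cos²(π·x), and each of sin², cos² integrates to L/2 = 5/2 over (0, 5).
∫_0^5 u² dx = 10, so ||u||_L² = sqrt(10).
∫_0^5 (u')² dx = 10*π^2, so ||u'||_L² = sqrt(10)*π.
Ratio ||u||_L² / ||u'||_L² = 1/π.
Sharp Poincaré constant on H^1_0(0, 5) is C_P = L/π = 5/π, achieved by sin(π/5·x).
This is the k = 5 harmonic; the ratio L/(kπ) is strictly less than C_P = L/π, consistent with the sharp inequality ||u||_L² ≤ C_P ||u'||_L².


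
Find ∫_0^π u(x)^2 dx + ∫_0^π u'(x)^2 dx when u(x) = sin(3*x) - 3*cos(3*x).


||u||_{H^1(0,π)}^2 = 50*π

u'(x) = 9*sin(3*x) + 3*cos(3*x).
Expand u² and (u')² and integrate term by term on (0, π), using: for integers n ≥ 1, ∫_0^π sin²(nx) dx = ∫_0^π cos²(nx) dx = π/2; for n ≠ n', ∫_0^π sin(nx)sin(n'x) dx = ∫_0^π cos(nx)cos(n'x) dx = 0; and by product-to-sum, ∫_0^π sin(nx)cos(n'x) dx = ½∫_0^π [sin((n+n')x) + sin((n−n')x)] dx, which is 0 when n+n' is even and 2n/(n²−n'²) when n+n' is odd (it need not vanish on (0, π)).
  u² squared terms: (-3)²·∫cos(3x)² dx = 9·π/2 = 9*π/2;  (1)²·∫sin(3x)² dx = 1·π/2 = π/2.
  u² cross terms: 2·(-3)·(1)·∫cos(3x)·sin(3x) dx = -6·(0) = 0.
  So ∫_0^π u² dx = 9*π/2 + π/2 + 0 = 5*π.
  (u')² squared terms: (3)²·∫cos(3x)² dx = 9·π/2 = 9*π/2;  (9)²·∫sin(3x)² dx = 81·π/2 = 81*π/2.
  (u')² cross terms: 2·(3)·(9)·∫cos(3x)·sin(3x) dx = 54·(0) = 0.
  So ∫_0^π (u')² dx = 9*π/2 + 81*π/2 + 0 = 45*π.
||u||_{H^1}^2 = (5*π) + (45*π) = 50*π.


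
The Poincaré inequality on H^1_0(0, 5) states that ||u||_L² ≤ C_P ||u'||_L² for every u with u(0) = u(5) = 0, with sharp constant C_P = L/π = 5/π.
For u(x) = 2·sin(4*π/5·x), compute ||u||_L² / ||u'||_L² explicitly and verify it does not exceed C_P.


||u||_L² / ||u'||_L² = 5/(4*π) < C_P = 5/π.

u(x) = 2·sin(4*π/5·x), so u'(x) = 8*π*cos(4*π*x/5)/5.
Writing u(x) = A·sin(kπx/L) with A = 2 and k = 4, use ∫_0^L sin²(kπx/L) dx = L/2 and ∫_0^L cos²(kπx/L) dx = L/2.
u² = 4·sin²(4*π/5·x) and (u')² = 64*π^2/25·cos²(4*π/5·x), and each of sin², cos² integrates to L/2 = 5/2 over (0, 5).
∫_0^5 u² dx = 10, so ||u||_L² = sqrt(10).
∫_0^5 (u')² dx = 32*π^2/5, so ||u'||_L² = 4*sqrt(10)*π/5.
Ratio ||u||_L² / ||u'||_L² = 5/(4*π).
Sharp Poincaré constant on H^1_0(0, 5) is C_P = L/π = 5/π, achieved by sin(π/5·x).
This is the k = 4 harmonic; the ratio L/(kπ) is strictly less than C_P = L/π, consistent with the sharp inequality ||u||_L² ≤ C_P ||u'||_L².


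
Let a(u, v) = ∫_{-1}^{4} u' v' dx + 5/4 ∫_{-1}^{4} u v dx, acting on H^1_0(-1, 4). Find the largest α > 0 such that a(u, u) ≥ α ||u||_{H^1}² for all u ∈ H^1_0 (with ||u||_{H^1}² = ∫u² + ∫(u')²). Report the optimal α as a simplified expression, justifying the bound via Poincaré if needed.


α = 1

Coercivity of a(·,·) on H^1_0(-1, 4) means a(u, u) ≥ α ||u||_{H^1}² for every u ∈ H^1_0.
The interval has length L = 5, and Poincaré/coercivity depend only on L. Here a(u, u) = ∫(u')² + (5/4)·∫u².
Here c = 5/4 ≥ 1, so a(u,u) = ∫(u')² + c∫u² ≥ ∫(u')² + ∫u² = ||u||_{H^1}², i.e. α = 1 works. No larger α is possible: a(u,u) ≥ α||u||_{H^1}² means (1−α)∫(u')² ≥ (α−c)∫u², and for the modes u_n = sin(nπ(x−x₀)/L) (x₀ the left endpoint) one has ∫u_n²/∫(u_n')² = (L/(nπ))² → 0, so a(u_n,u_n)/||u_n||_{H^1}² → 1. Hence the optimal constant is α = 1.
Therefore α = 1.


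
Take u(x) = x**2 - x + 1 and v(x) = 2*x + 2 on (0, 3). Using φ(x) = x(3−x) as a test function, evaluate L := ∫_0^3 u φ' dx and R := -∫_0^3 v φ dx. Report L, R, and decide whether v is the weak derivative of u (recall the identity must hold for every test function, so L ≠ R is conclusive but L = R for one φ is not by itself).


LHS = -9, RHS = -45/2. No, v is not the weak derivative of u.

u(x) = x**2 - x + 1, classical derivative u'(x) = 2*x - 1.
φ(x) = x(3−x), so φ'(x) = 3 - 2*x.
Note φ(0) = φ(3) = 0, so the boundary term u·φ vanishes.
LHS = ∫_0^3 u(x) φ'(x) dx = ∫_0^3 (-2*x^3 + 5*x^2 - 5*x + 3) dx. Term by term:
  ∫_0^3 -2*x^3 dx = -81/2;  ∫_0^3 5*x^2 dx = 45;  ∫_0^3 -5*x dx = -45/2;
  ∫_0^3 3 dx = 9.
Sum: -81/2 + 45 − 45/2 + 9 = -9.
So LHS = -9.
∫_0^3 v(x) φ(x) dx = ∫_0^3 (-2*x^3 + 4*x^2 + 6*x) dx. Term by term:
  ∫_0^3 -2*x^3 dx = -81/2;  ∫_0^3 4*x^2 dx = 36;  ∫_0^3 6*x dx = 27.
Sum: -81/2 + 36 + 27 = 45/2.
So RHS = -∫_0^3 v(x) φ(x) dx = -45/2.
LHS − RHS = 27/2 ≠ 0, so the identity fails.
(For a valid weak derivative the identity must hold for EVERY test function, in particular this one. The failure shows v is NOT the weak derivative of u.)
Correct weak derivative would be u'(x) = 2*x - 1.


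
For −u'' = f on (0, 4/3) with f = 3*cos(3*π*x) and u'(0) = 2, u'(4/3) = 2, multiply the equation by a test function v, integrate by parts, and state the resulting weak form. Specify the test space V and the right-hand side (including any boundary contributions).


V = H^1(0, 4/3) (v unrestricted at boundary; u is determined up to an additive constant); weak form: ∫_0^4/3 u'v' dx = ∫_0^4/3 (3*cos(3*π*x)) v dx + 2·v(4/3) − 2·v(0) for all v ∈ V.

Multiply both sides by a test function v and integrate from 0 to 4/3:
  ∫_0^4/3 −u''(x) v(x) dx = ∫_0^4/3 f(x) v(x) dx.
Integrate the LHS by parts once:
  ∫_0^4/3 −u'' v dx = −[u'(x) v(x)]_0^4/3 + ∫_0^4/3 u'(x) v'(x) dx.
Thus ∫_0^4/3 u'(x) v'(x) dx = ∫_0^4/3 f(x) v(x) dx + [u'(x) v(x)]_0^4/3.
Choose V so that boundary terms are either known or forced to vanish.
u has inhomogeneous Neumann u'(0) = 2, u'(4/3) = 2. [u' v]_0^4/3 = (2)·v(4/3) − (2)·v(0) = 2·v(4/3) − 2·v(0). Take V = H^1(0, 4/3); boundary term becomes part of RHS.
Weak formulation: find u (satisfying any essential BC) such that ∫_0^4/3 u'(x) v'(x) dx = ∫_0^4/3 f v dx + 2·v(4/3) − 2·v(0) for all v ∈ V (Neumann data are natural BCs: they enter the RHS as boundary terms).
Substituting f(x) = 3*cos(3*π*x), the right-hand side is ∫_0^4/3 (3*cos(3*π*x)) v dx + 2·v(4/3) − 2·v(0).
Compatibility check (pure Neumann): taking v ≡ 1 ∈ V gives 0 = ∫_0^4/3 f dx + (2) − (2), i.e. ∫_0^4/3 f dx must equal u'(0) − u'(4/3) = 0. Indeed ∫_0^4/3 (3*cos(3*π*x)) dx = 0, so the data are compatible. The solution is then unique only up to an additive constant (fix it e.g. by requiring ∫_0^4/3 u dx = 0).


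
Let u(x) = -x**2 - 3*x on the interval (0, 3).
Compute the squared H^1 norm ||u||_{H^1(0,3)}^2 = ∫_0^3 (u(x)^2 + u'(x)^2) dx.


||u||_{H^1}^2 = 3681/10

The H^1 norm (squared) on an interval (0, L) is
  ||u||_{H^1}^2 = ∫_0^L u(x)^2 dx + ∫_0^L u'(x)^2 dx.
Compute u'(x) = -2*x - 3.
Then u(x)^2 = x**4 + 6*x**3 + 9*x**2 and u'(x)^2 = 4*x**2 + 12*x + 9.
Integrate each monomial from 0 to 3 using ∫_0^3 c·x^n dx = c·3^(n+1)/(n+1):
  ∫_0^3 u(x)^2 dx = ∫_0^3 (x^4 + 6*x^3 + 9*x^2) dx. Term by term:
    ∫_0^3 x^4 dx = 243/5;  ∫_0^3 6*x^3 dx = 243/2;  ∫_0^3 9*x^2 dx = 81.
  Sum: 243/5 + 243/2 + 81 = 2511/10.
  ∫_0^3 u'(x)^2 dx = ∫_0^3 (4*x^2 + 12*x + 9) dx. Term by term:
    ∫_0^3 4*x^2 dx = 36;  ∫_0^3 12*x dx = 54;  ∫_0^3 9 dx = 27.
  Sum: 36 + 54 + 27 = 117.
Adding: ||u||_{H^1}^2 = 2511/10 + 117 = 3681/10.


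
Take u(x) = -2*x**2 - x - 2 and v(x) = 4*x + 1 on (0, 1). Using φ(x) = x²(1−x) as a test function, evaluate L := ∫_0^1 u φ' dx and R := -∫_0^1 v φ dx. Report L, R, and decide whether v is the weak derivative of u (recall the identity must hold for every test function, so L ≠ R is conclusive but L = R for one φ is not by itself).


LHS = 17/60, RHS = -17/60. No, v is not the weak derivative of u.

u(x) = -2*x**2 - x - 2, classical derivative u'(x) = -4*x - 1.
φ(x) = x²(1−x), so φ'(x) = x*(2 - 3*x).
Note φ(0) = φ(1) = 0, so the boundary term u·φ vanishes.
LHS = ∫_0^1 u(x) φ'(x) dx = ∫_0^1 (6*x^4 - x^3 + 4*x^2 - 4*x) dx. Term by term:
  ∫_0^1 6*x^4 dx = 6/5;  ∫_0^1 -x^3 dx = -1/4;  ∫_0^1 4*x^2 dx = 4/3;
  ∫_0^1 -4*x dx = -2.
Sum: 6/5 − 1/4 + 4/3 − 2 = 17/60.
So LHS = 17/60.
∫_0^1 v(x) φ(x) dx = ∫_0^1 (-4*x^4 + 3*x^3 + x^2) dx. Term by term:
  ∫_0^1 -4*x^4 dx = -4/5;  ∫_0^1 3*x^3 dx = 3/4;  ∫_0^1 x^2 dx = 1/3.
Sum: -4/5 + 3/4 + 1/3 = 17/60.
So RHS = -∫_0^1 v(x) φ(x) dx = -17/60.
LHS − RHS = 17/30 ≠ 0, so the identity fails.
(For a valid weak derivative the identity must hold for EVERY test function, in particular this one. The failure shows v is NOT the weak derivative of u.)
Correct weak derivative would be u'(x) = -4*x - 1.


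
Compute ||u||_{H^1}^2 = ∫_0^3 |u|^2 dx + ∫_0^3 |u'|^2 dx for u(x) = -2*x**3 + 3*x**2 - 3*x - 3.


||u||_{H^1}^2 = 106569/70

The H^1 norm (squared) on an interval (0, L) is
  ||u||_{H^1}^2 = ∫_0^L u(x)^2 dx + ∫_0^L u'(x)^2 dx.
Compute u'(x) = -6*x**2 + 6*x - 3.
Then u(x)^2 = 4*x**6 - 12*x**5 + 21*x**4 - 6*x**3 - 9*x**2 + 18*x + 9 and u'(x)^2 = 36*x**4 - 72*x**3 + 72*x**2 - 36*x + 9.
Integrate each monomial from 0 to 3 using ∫_0^3 c·x^n dx = c·3^(n+1)/(n+1):
  ∫_0^3 u(x)^2 dx = ∫_0^3 (4*x^6 - 12*x^5 + 21*x^4 - 6*x^3 - 9*x^2 + 18*x + 9) dx. Term by term:
    ∫_0^3 4*x^6 dx = 8748/7;  ∫_0^3 -12*x^5 dx = -1458;  ∫_0^3 21*x^4 dx = 5103/5;
    ∫_0^3 -6*x^3 dx = -243/2;  ∫_0^3 -9*x^2 dx = -81;  ∫_0^3 18*x dx = 81;
    ∫_0^3 9 dx = 27.
  Sum: 8748/7 − 1458 + 5103/5 − 243/2 − 81 + 81 + 27 = 50247/70.
  ∫_0^3 u'(x)^2 dx = ∫_0^3 (36*x^4 - 72*x^3 + 72*x^2 - 36*x + 9) dx. Term by term:
    ∫_0^3 36*x^4 dx = 8748/5;  ∫_0^3 -72*x^3 dx = -1458;  ∫_0^3 72*x^2 dx = 648;
    ∫_0^3 -36*x dx = -162;  ∫_0^3 9 dx = 27.
  Sum: 8748/5 − 1458 + 648 − 162 + 27 = 4023/5.
Adding: ||u||_{H^1}^2 = 50247/70 + 4023/5 = 106569/70.


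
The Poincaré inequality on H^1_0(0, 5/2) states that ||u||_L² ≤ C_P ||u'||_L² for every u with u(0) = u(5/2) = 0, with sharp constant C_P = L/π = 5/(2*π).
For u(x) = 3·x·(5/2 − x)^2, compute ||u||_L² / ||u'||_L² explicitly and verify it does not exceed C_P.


||u||_L² / ||u'||_L² = 5*sqrt(14)/28 < C_P = 5/(2*π).

u(x) = 3·x·(5/2 − x)^2, so u'(x) = 9*x^2 - 30*x + 75/4.
u(x) = 3·x·(5/2 − x)^2 vanishes at x = 0 and x = 5/2, so u ∈ H^1_0(0, 5/2). Differentiate via the product rule and integrate the resulting polynomials term by term.
  ∫_0^5/2 u² dx = ∫_0^5/2 (9*x^6 - 90*x^5 + 675*x^4/2 - 1125*x^3/2 + 5625*x^2/16) dx. Term by term:
    ∫_0^5/2 9*x^6 dx = 703125/896;  ∫_0^5/2 -90*x^5 dx = -234375/64;  ∫_0^5/2 675*x^4/2 dx = 421875/64;
    ∫_0^5/2 -1125*x^3/2 dx = -703125/128;  ∫_0^5/2 5625*x^2/16 dx = 234375/128.
  Sum: 703125/896 − 234375/64 + 421875/64 − 703125/128 + 234375/128 = 46875/896.
  ∫_0^5/2 (u')² dx = ∫_0^5/2 (81*x^4 - 540*x^3 + 2475*x^2/2 - 1125*x + 5625/16) dx. Term by term:
    ∫_0^5/2 81*x^4 dx = 50625/32;  ∫_0^5/2 -540*x^3 dx = -84375/16;  ∫_0^5/2 2475*x^2/2 dx = 103125/16;
    ∫_0^5/2 -1125*x dx = -28125/8;  ∫_0^5/2 5625/16 dx = 28125/32.
  Sum: 50625/32 − 84375/16 + 103125/16 − 28125/8 + 28125/32 = 1875/16.
∫_0^5/2 u² dx = 46875/896, so ||u||_L² = 125*sqrt(42)/112.
∫_0^5/2 (u')² dx = 1875/16, so ||u'||_L² = 25*sqrt(3)/4.
Ratio ||u||_L² / ||u'||_L² = 5*sqrt(14)/28.
Sharp Poincaré constant on H^1_0(0, 5/2) is C_P = L/π = 5/(2*π), achieved by sin(2*π/5·x).
A polynomial bump cannot attain the sharp Poincaré constant (only the first sine eigenfunction does), so the ratio is strictly less than C_P, consistent with ||u||_L² ≤ C_P ||u'||_L².


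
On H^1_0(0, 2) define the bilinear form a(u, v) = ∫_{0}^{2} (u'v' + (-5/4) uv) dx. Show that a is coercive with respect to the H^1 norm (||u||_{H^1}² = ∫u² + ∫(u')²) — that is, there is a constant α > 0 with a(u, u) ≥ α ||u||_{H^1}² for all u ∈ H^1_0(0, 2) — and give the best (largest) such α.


α = (-5 + π^2)/(4 + π^2)

Coercivity of a(·,·) on H^1_0(0, 2) means a(u, u) ≥ α ||u||_{H^1}² for every u ∈ H^1_0.
The interval has length L = 2, and Poincaré/coercivity depend only on L. Here a(u, u) = ∫(u')² + (-5/4)·∫u².
Here c = -5/4 < 0 with |c| < (π/L)² = π^2/4, so coercivity still holds. The condition a(u,u) ≥ α||u||_{H^1}² reads (1−α)∫(u')² ≥ (α−c)∫u². Any admissible α is ≤ 1 (rapidly oscillating u have ∫u²/∫(u')² → 0), and α = 1 would force 0 ≥ (1−c)∫u², impossible since c < 1; so 1−α > 0. By the sharp Poincaré inequality on H^1_0 of an interval of length L, ∫(u')² ≥ (π/L)²∫u² with equality for the first sine mode sin(π(x−x₀)/L) (x₀ the left endpoint), so the inequality holds for all u iff (1−α)(π/L)² ≥ α − c, i.e. α ≤ ((π/L)² + c)/((π/L)² + 1) = (1 + c(L/π)²)/(1 + (L/π)²). (Direct route, valid since c ≤ 0: Poincaré gives c∫u² ≥ c(L/π)²∫(u')², so a(u,u) ≥ (1 + c(L/π)²)∫(u')², while ||u||_{H^1}² ≤ (1 + (L/π)²)∫(u')²; dividing yields the same α.) With (π/L)² = π^2/4 and c = -5/4, the largest admissible constant is α = ((π/L)² + c)/((π/L)² + 1).
Simplifying, α = (-5 + π^2)/(4 + π^2).


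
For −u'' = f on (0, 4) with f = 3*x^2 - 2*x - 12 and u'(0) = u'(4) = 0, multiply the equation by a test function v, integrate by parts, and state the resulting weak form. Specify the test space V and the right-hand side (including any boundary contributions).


V = H^1(0, 4) (no boundary constraint on v; u is determined up to an additive constant); weak form: ∫_0^4 u'v' dx = ∫_0^4 (3*x^2 - 2*x - 12) v dx for all v ∈ V.

Multiply both sides by a test function v and integrate from 0 to 4:
  ∫_0^4 −u''(x) v(x) dx = ∫_0^4 f(x) v(x) dx.
Integrate the LHS by parts once:
  ∫_0^4 −u'' v dx = −[u'(x) v(x)]_0^4 + ∫_0^4 u'(x) v'(x) dx.
Thus ∫_0^4 u'(x) v'(x) dx = ∫_0^4 f(x) v(x) dx + [u'(x) v(x)]_0^4.
Choose V so that boundary terms are either known or forced to vanish.
u has homogeneous Neumann: u'(0) = u'(4) = 0. So [u' v]_0^4 = 0·v(4) − 0·v(0) = 0 for any v; take V = H^1(0, 4).
Weak formulation: find u (satisfying any essential BC) such that ∫_0^4 u'(x) v'(x) dx = ∫_0^4 f v dx for all v ∈ V (homogeneous Neumann, so boundary terms vanish).
Substituting f(x) = 3*x^2 - 2*x - 12, the right-hand side is ∫_0^4 (3*x^2 - 2*x - 12) v dx.
Compatibility check (pure Neumann): taking v ≡ 1 ∈ V gives 0 = ∫_0^4 f dx + (0) − (0), i.e. ∫_0^4 f dx must equal u'(0) − u'(4) = 0. Indeed ∫_0^4 (3*x^2 - 2*x - 12) dx = 0, so the data are compatible. The solution is then unique only up to an additive constant (fix it e.g. by requiring ∫_0^4 u dx = 0).


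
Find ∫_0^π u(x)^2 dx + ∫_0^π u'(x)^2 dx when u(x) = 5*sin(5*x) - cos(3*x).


||u||_{H^1(0,π)}^2 = 330*π

u'(x) = 3*sin(3*x) + 25*cos(5*x).
Expand u² and (u')² and integrate term by term on (0, π), using: for integers n ≥ 1, ∫_0^π sin²(nx) dx = ∫_0^π cos²(nx) dx = π/2; for n ≠ n', ∫_0^π sin(nx)sin(n'x) dx = ∫_0^π cos(nx)cos(n'x) dx = 0; and by product-to-sum, ∫_0^π sin(nx)cos(n'x) dx = ½∫_0^π [sin((n+n')x) + sin((n−n')x)] dx, which is 0 when n+n' is even and 2n/(n²−n'²) when n+n' is odd (it need not vanish on (0, π)).
  u² squared terms: (-1)²·∫cos(3x)² dx = 1·π/2 = π/2;  (5)²·∫sin(5x)² dx = 25·π/2 = 25*π/2.
  u² cross terms: 2·(-1)·(5)·∫cos(3x)·sin(5x) dx = -10·(0) = 0.
  So ∫_0^π u² dx = π/2 + 25*π/2 + 0 = 13*π.
  (u')² squared terms: (3)²·∫sin(3x)² dx = 9·π/2 = 9*π/2;  (25)²·∫cos(5x)² dx = 625·π/2 = 625*π/2.
  (u')² cross terms: 2·(3)·(25)·∫sin(3x)·cos(5x) dx = 150·(0) = 0.
  So ∫_0^π (u')² dx = 9*π/2 + 625*π/2 + 0 = 317*π.
||u||_{H^1}^2 = (13*π) + (317*π) = 330*π.


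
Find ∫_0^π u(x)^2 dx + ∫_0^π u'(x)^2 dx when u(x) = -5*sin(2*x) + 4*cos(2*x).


||u||_{H^1(0,π)}^2 = 205*π/2

u'(x) = -8*sin(2*x) - 10*cos(2*x).
Expand u² and (u')² and integrate term by term on (0, π), using: for integers n ≥ 1, ∫_0^π sin²(nx) dx = ∫_0^π cos²(nx) dx = π/2; for n ≠ n', ∫_0^π sin(nx)sin(n'x) dx = ∫_0^π cos(nx)cos(n'x) dx = 0; and by product-to-sum, ∫_0^π sin(nx)cos(n'x) dx = ½∫_0^π [sin((n+n')x) + sin((n−n')x)] dx, which is 0 when n+n' is even and 2n/(n²−n'²) when n+n' is odd (it need not vanish on (0, π)).
  u² squared terms: (-5)²·∫sin(2x)² dx = 25·π/2 = 25*π/2;  (4)²·∫cos(2x)² dx = 16·π/2 = 8*π.
  u² cross terms: 2·(-5)·(4)·∫sin(2x)·cos(2x) dx = -40·(0) = 0.
  So ∫_0^π u² dx = 25*π/2 + 8*π + 0 = 41*π/2.
  (u')² squared terms: (-10)²·∫cos(2x)² dx = 100·π/2 = 50*π;  (-8)²·∫sin(2x)² dx = 64·π/2 = 32*π.
  (u')² cross terms: 2·(-10)·(-8)·∫cos(2x)·sin(2x) dx = 160·(0) = 0.
  So ∫_0^π (u')² dx = 50*π + 32*π + 0 = 82*π.
||u||_{H^1}^2 = (41*π/2) + (82*π) = 205*π/2.


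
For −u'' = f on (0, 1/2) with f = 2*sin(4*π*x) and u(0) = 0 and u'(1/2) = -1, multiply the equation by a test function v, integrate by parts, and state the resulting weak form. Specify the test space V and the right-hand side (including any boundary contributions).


V = {v ∈ H^1(0, 1/2) : v(0) = 0} (test functions vanish at x = 0 where u is specified); weak form: ∫_0^1/2 u'v' dx = ∫_0^1/2 (2*sin(4*π*x)) v dx − v(1/2) for all v ∈ V.

Multiply both sides by a test function v and integrate from 0 to 1/2:
  ∫_0^1/2 −u''(x) v(x) dx = ∫_0^1/2 f(x) v(x) dx.
Integrate the LHS by parts once:
  ∫_0^1/2 −u'' v dx = −[u'(x) v(x)]_0^1/2 + ∫_0^1/2 u'(x) v'(x) dx.
Thus ∫_0^1/2 u'(x) v'(x) dx = ∫_0^1/2 f(x) v(x) dx + [u'(x) v(x)]_0^1/2.
Choose V so that boundary terms are either known or forced to vanish.
Mixed BC: u(0) = 0 (Dirichlet) and u'(1/2) = -1 (Neumann). Define V = {v ∈ H^1(0, 1/2) : v(0) = 0}. Then [u' v]_0^1/2 = u'(1/2)·v(1/2) − u'(0)·0 = − v(1/2).
Weak formulation: find u (satisfying any essential BC) such that ∫_0^1/2 u'(x) v'(x) dx = ∫_0^1/2 f v dx − v(1/2) for all v ∈ V (Dirichlet at 0 absorbed into V; Neumann datum at x = 1/2 contributes the boundary term).
Substituting f(x) = 2*sin(4*π*x), the right-hand side is ∫_0^1/2 (2*sin(4*π*x)) v dx − v(1/2).


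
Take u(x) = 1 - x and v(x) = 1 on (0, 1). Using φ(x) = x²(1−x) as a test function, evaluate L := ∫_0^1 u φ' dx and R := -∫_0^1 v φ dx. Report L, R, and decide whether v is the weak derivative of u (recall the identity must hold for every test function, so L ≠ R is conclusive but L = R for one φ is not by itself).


LHS = 1/12, RHS = -1/12. No, v is not the weak derivative of u.

u(x) = 1 - x, classical derivative u'(x) = -1.
φ(x) = x²(1−x), so φ'(x) = x*(2 - 3*x).
Note φ(0) = φ(1) = 0, so the boundary term u·φ vanishes.
LHS = ∫_0^1 u(x) φ'(x) dx = ∫_0^1 (3*x^3 - 5*x^2 + 2*x) dx. Term by term:
  ∫_0^1 3*x^3 dx = 3/4;  ∫_0^1 -5*x^2 dx = -5/3;  ∫_0^1 2*x dx = 1.
Sum: 3/4 − 5/3 + 1 = 1/12.
So LHS = 1/12.
∫_0^1 v(x) φ(x) dx = ∫_0^1 (-x^3 + x^2) dx. Term by term:
  ∫_0^1 -x^3 dx = -1/4;  ∫_0^1 x^2 dx = 1/3.
Sum: -1/4 + 1/3 = 1/12.
So RHS = -∫_0^1 v(x) φ(x) dx = -1/12.
LHS − RHS = 1/6 ≠ 0, so the identity fails.
(For a valid weak derivative the identity must hold for EVERY test function, in particular this one. The failure shows v is NOT the weak derivative of u.)
Correct weak derivative would be u'(x) = -1.


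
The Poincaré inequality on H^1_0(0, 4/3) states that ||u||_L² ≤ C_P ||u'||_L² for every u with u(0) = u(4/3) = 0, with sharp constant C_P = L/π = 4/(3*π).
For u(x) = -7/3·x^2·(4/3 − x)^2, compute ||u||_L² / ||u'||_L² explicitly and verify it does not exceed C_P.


||u||_L² / ||u'||_L² = 2*sqrt(3)/9 < C_P = 4/(3*π).

u(x) = -7/3·x^2·(4/3 − x)^2, so u'(x) = 28*x*(-9*x^2 + 18*x - 8)/27.
u(x) = -7/3·x^2·(4/3 − x)^2 vanishes at x = 0 and x = 4/3, so u ∈ H^1_0(0, 4/3). Differentiate via the product rule and integrate the resulting polynomials term by term.
  ∫_0^4/3 u² dx = ∫_0^4/3 (49*x^8/9 - 784*x^7/27 + 1568*x^6/27 - 12544*x^5/243 + 12544*x^4/729) dx. Term by term:
    ∫_0^4/3 49*x^8/9 dx = 12845056/1594323;  ∫_0^4/3 -784*x^7/27 dx = -6422528/177147;  ∫_0^4/3 1568*x^6/27 dx = 3670016/59049;
    ∫_0^4/3 -12544*x^5/243 dx = -25690112/531441;  ∫_0^4/3 12544*x^4/729 dx = 12845056/885735.
  Sum: 12845056/1594323 − 6422528/177147 + 3670016/59049 − 25690112/531441 + 12845056/885735 = 917504/7971615.
  ∫_0^4/3 (u')² dx = ∫_0^4/3 (784*x^6/9 - 3136*x^5/9 + 40768*x^4/81 - 25088*x^3/81 + 50176*x^2/729) dx. Term by term:
    ∫_0^4/3 784*x^6/9 dx = 1835008/19683;  ∫_0^4/3 -3136*x^5/9 dx = -6422528/19683;  ∫_0^4/3 40768*x^4/81 dx = 41746432/98415;
    ∫_0^4/3 -25088*x^3/81 dx = -1605632/6561;  ∫_0^4/3 50176*x^2/729 dx = 3211264/59049.
  Sum: 1835008/19683 − 6422528/19683 + 41746432/98415 − 1605632/6561 + 3211264/59049 = 229376/295245.
∫_0^4/3 u² dx = 917504/7971615, so ||u||_L² = 256*sqrt(210)/10935.
∫_0^4/3 (u')² dx = 229376/295245, so ||u'||_L² = 128*sqrt(70)/1215.
Ratio ||u||_L² / ||u'||_L² = 2*sqrt(3)/9.
Sharp Poincaré constant on H^1_0(0, 4/3) is C_P = L/π = 4/(3*π), achieved by sin(3*π/4·x).
A polynomial bump cannot attain the sharp Poincaré constant (only the first sine eigenfunction does), so the ratio is strictly less than C_P, consistent with ||u||_L² ≤ C_P ||u'||_L².


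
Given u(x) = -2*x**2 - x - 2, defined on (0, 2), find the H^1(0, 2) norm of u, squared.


||u||_{H^1}^2 = 2134/15

The H^1 norm (squared) on an interval (0, L) is
  ||u||_{H^1}^2 = ∫_0^L u(x)^2 dx + ∫_0^L u'(x)^2 dx.
Compute u'(x) = -4*x - 1.
Then u(x)^2 = 4*x**4 + 4*x**3 + 9*x**2 + 4*x + 4 and u'(x)^2 = 16*x**2 + 8*x + 1.
Integrate each monomial from 0 to 2 using ∫_0^2 c·x^n dx = c·2^(n+1)/(n+1):
  ∫_0^2 u(x)^2 dx = ∫_0^2 (4*x^4 + 4*x^3 + 9*x^2 + 4*x + 4) dx. Term by term:
    ∫_0^2 4*x^4 dx = 128/5;  ∫_0^2 4*x^3 dx = 16;  ∫_0^2 9*x^2 dx = 24;
    ∫_0^2 4*x dx = 8;  ∫_0^2 4 dx = 8.
  Sum: 128/5 + 16 + 24 + 8 + 8 = 408/5.
  ∫_0^2 u'(x)^2 dx = ∫_0^2 (16*x^2 + 8*x + 1) dx. Term by term:
    ∫_0^2 16*x^2 dx = 128/3;  ∫_0^2 8*x dx = 16;  ∫_0^2 1 dx = 2.
  Sum: 128/3 + 16 + 2 = 182/3.
Adding: ||u||_{H^1}^2 = 408/5 + 182/3 = 2134/15.


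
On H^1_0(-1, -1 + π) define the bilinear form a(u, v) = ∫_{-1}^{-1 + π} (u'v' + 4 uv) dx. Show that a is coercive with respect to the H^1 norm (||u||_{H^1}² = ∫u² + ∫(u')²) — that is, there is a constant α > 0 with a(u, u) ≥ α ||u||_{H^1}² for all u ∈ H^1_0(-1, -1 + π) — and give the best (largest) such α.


α = 1

Coercivity of a(·,·) on H^1_0(-1, -1 + π) means a(u, u) ≥ α ||u||_{H^1}² for every u ∈ H^1_0.
The interval has length L = π, and Poincaré/coercivity depend only on L. Here a(u, u) = ∫(u')² + (4)·∫u².
Here c = 4 ≥ 1, so a(u,u) = ∫(u')² + c∫u² ≥ ∫(u')² + ∫u² = ||u||_{H^1}², i.e. α = 1 works. No larger α is possible: a(u,u) ≥ α||u||_{H^1}² means (1−α)∫(u')² ≥ (α−c)∫u², and for the modes u_n = sin(nπ(x−x₀)/L) (x₀ the left endpoint) one has ∫u_n²/∫(u_n')² = (L/(nπ))² → 0, so a(u_n,u_n)/||u_n||_{H^1}² → 1. Hence the optimal constant is α = 1.
Therefore α = 1.


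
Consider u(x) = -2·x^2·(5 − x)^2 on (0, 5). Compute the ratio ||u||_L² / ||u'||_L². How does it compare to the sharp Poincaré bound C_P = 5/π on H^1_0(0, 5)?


||u||_L² / ||u'||_L² = 5*sqrt(3)/6 < C_P = 5/π.

u(x) = -2·x^2·(5 − x)^2, so u'(x) = 4*x*(x*(5 - x) - (x - 5)^2).
u(x) = -2·x^2·(5 − x)^2 vanishes at x = 0 and x = 5, so u ∈ H^1_0(0, 5). Differentiate via the product rule and integrate the resulting polynomials term by term.
  ∫_0^5 u² dx = ∫_0^5 (4*x^8 - 80*x^7 + 600*x^6 - 2000*x^5 + 2500*x^4) dx. Term by term:
    ∫_0^5 4*x^8 dx = 7812500/9;  ∫_0^5 -80*x^7 dx = -3906250;  ∫_0^5 600*x^6 dx = 46875000/7;
    ∫_0^5 -2000*x^5 dx = -15625000/3;  ∫_0^5 2500*x^4 dx = 1562500.
  Sum: 7812500/9 − 3906250 + 46875000/7 − 15625000/3 + 1562500 = 781250/63.
  ∫_0^5 (u')² dx = ∫_0^5 (64*x^6 - 960*x^5 + 5200*x^4 - 12000*x^3 + 10000*x^2) dx. Term by term:
    ∫_0^5 64*x^6 dx = 5000000/7;  ∫_0^5 -960*x^5 dx = -2500000;  ∫_0^5 5200*x^4 dx = 3250000;
    ∫_0^5 -12000*x^3 dx = -1875000;  ∫_0^5 10000*x^2 dx = 1250000/3.
  Sum: 5000000/7 − 2500000 + 3250000 − 1875000 + 1250000/3 = 125000/21.
∫_0^5 u² dx = 781250/63, so ||u||_L² = 625*sqrt(14)/21.
∫_0^5 (u')² dx = 125000/21, so ||u'||_L² = 250*sqrt(42)/21.
Ratio ||u||_L² / ||u'||_L² = 5*sqrt(3)/6.
Sharp Poincaré constant on H^1_0(0, 5) is C_P = L/π = 5/π, achieved by sin(π/5·x).
A polynomial bump cannot attain the sharp Poincaré constant (only the first sine eigenfunction does), so the ratio is strictly less than C_P, consistent with ||u||_L² ≤ C_P ||u'||_L².


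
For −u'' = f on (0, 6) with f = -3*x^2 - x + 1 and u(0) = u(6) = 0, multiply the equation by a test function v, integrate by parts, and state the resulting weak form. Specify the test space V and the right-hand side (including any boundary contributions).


V = H^1_0(0, 6) (so v(0) = v(6) = 0); weak form: ∫_0^6 u'v' dx = ∫_0^6 (-3*x^2 - x + 1) v dx for all v ∈ V.

Multiply both sides by a test function v and integrate from 0 to 6:
  ∫_0^6 −u''(x) v(x) dx = ∫_0^6 f(x) v(x) dx.
Integrate the LHS by parts once:
  ∫_0^6 −u'' v dx = −[u'(x) v(x)]_0^6 + ∫_0^6 u'(x) v'(x) dx.
Thus ∫_0^6 u'(x) v'(x) dx = ∫_0^6 f(x) v(x) dx + [u'(x) v(x)]_0^6.
Choose V so that boundary terms are either known or forced to vanish.
u is Dirichlet: u(0) = u(6) = 0. Let V = H^1_0(0, 6); then v(0) = v(6) = 0, and [u' v]_0^6 = 0.
Weak formulation: find u (satisfying any essential BC) such that ∫_0^6 u'(x) v'(x) dx = ∫_0^6 f v dx for all v ∈ V.
Substituting f(x) = -3*x^2 - x + 1, the right-hand side is ∫_0^6 (-3*x^2 - x + 1) v dx.


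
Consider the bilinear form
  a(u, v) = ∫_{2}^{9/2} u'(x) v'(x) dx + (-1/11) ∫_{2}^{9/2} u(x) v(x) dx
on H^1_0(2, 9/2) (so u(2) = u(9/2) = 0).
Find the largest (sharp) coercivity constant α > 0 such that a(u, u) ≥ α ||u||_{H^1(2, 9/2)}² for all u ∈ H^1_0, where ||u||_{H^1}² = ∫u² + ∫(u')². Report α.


α = (-25 + 44*π^2)/(11*(25 + 4*π^2))

Coercivity of a(·,·) on H^1_0(2, 9/2) means a(u, u) ≥ α ||u||_{H^1}² for every u ∈ H^1_0.
The interval has length L = 5/2, and Poincaré/coercivity depend only on L. Here a(u, u) = ∫(u')² + (-1/11)·∫u².
Here c = -1/11 < 0 with |c| < (π/L)² = 4*π^2/25, so coercivity still holds. The condition a(u,u) ≥ α||u||_{H^1}² reads (1−α)∫(u')² ≥ (α−c)∫u². Any admissible α is ≤ 1 (rapidly oscillating u have ∫u²/∫(u')² → 0), and α = 1 would force 0 ≥ (1−c)∫u², impossible since c < 1; so 1−α > 0. By the sharp Poincaré inequality on H^1_0 of an interval of length L, ∫(u')² ≥ (π/L)²∫u² with equality for the first sine mode sin(π(x−x₀)/L) (x₀ the left endpoint), so the inequality holds for all u iff (1−α)(π/L)² ≥ α − c, i.e. α ≤ ((π/L)² + c)/((π/L)² + 1) = (1 + c(L/π)²)/(1 + (L/π)²). (Direct route, valid since c ≤ 0: Poincaré gives c∫u² ≥ c(L/π)²∫(u')², so a(u,u) ≥ (1 + c(L/π)²)∫(u')², while ||u||_{H^1}² ≤ (1 + (L/π)²)∫(u')²; dividing yields the same α.) With (π/L)² = 4*π^2/25 and c = -1/11, the largest admissible constant is α = ((π/L)² + c)/((π/L)² + 1).
Simplifying, α = (-25 + 44*π^2)/(11*(25 + 4*π^2)).


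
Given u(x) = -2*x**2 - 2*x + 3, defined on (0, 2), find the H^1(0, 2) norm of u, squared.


||u||_{H^1}^2 = 1694/15

The H^1 norm (squared) on an interval (0, L) is
  ||u||_{H^1}^2 = ∫_0^L u(x)^2 dx + ∫_0^L u'(x)^2 dx.
Compute u'(x) = -4*x - 2.
Then u(x)^2 = 4*x**4 + 8*x**3 - 8*x**2 - 12*x + 9 and u'(x)^2 = 16*x**2 + 16*x + 4.
Integrate each monomial from 0 to 2 using ∫_0^2 c·x^n dx = c·2^(n+1)/(n+1):
  ∫_0^2 u(x)^2 dx = ∫_0^2 (4*x^4 + 8*x^3 - 8*x^2 - 12*x + 9) dx. Term by term:
    ∫_0^2 4*x^4 dx = 128/5;  ∫_0^2 8*x^3 dx = 32;  ∫_0^2 -8*x^2 dx = -64/3;
    ∫_0^2 -12*x dx = -24;  ∫_0^2 9 dx = 18.
  Sum: 128/5 + 32 − 64/3 − 24 + 18 = 454/15.
  ∫_0^2 u'(x)^2 dx = ∫_0^2 (16*x^2 + 16*x + 4) dx. Term by term:
    ∫_0^2 16*x^2 dx = 128/3;  ∫_0^2 16*x dx = 32;  ∫_0^2 4 dx = 8.
  Sum: 128/3 + 32 + 8 = 248/3.
Adding: ||u||_{H^1}^2 = 454/15 + 248/3 = 1694/15.


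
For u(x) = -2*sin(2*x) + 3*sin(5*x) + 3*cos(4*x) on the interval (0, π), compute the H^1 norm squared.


||u||_{H^1(0,π)}^2 = 340 + 407*π/2

u'(x) = -12*sin(4*x) - 4*cos(2*x) + 15*cos(5*x).
Expand u² and (u')² and integrate term by term on (0, π), using: for integers n ≥ 1, ∫_0^π sin²(nx) dx = ∫_0^π cos²(nx) dx = π/2; for n ≠ n', ∫_0^π sin(nx)sin(n'x) dx = ∫_0^π cos(nx)cos(n'x) dx = 0; and by product-to-sum, ∫_0^π sin(nx)cos(n'x) dx = ½∫_0^π [sin((n+n')x) + sin((n−n')x)] dx, which is 0 when n+n' is even and 2n/(n²−n'²) when n+n' is odd (it need not vanish on (0, π)).
  u² squared terms: (-2)²·∫sin(2x)² dx = 4·π/2 = 2*π;  (3)²·∫cos(4x)² dx = 9·π/2 = 9*π/2;  (3)²·∫sin(5x)² dx = 9·π/2 = 9*π/2.
  u² cross terms: 2·(-2)·(3)·∫sin(2x)·cos(4x) dx = -12·(0) = 0;  2·(-2)·(3)·∫sin(2x)·sin(5x) dx = -12·(0) = 0;  2·(3)·(3)·∫cos(4x)·sin(5x) dx = 18·(10/9) = 20.
  So ∫_0^π u² dx = 2*π + 9*π/2 + 9*π/2 + 0 + 0 + 20 = 20 + 11*π.
  (u')² squared terms: (-12)²·∫sin(4x)² dx = 144·π/2 = 72*π;  (-4)²·∫cos(2x)² dx = 16·π/2 = 8*π;  (15)²·∫cos(5x)² dx = 225·π/2 = 225*π/2.
  (u')² cross terms: 2·(-12)·(-4)·∫sin(4x)·cos(2x) dx = 96·(0) = 0;  2·(-12)·(15)·∫sin(4x)·cos(5x) dx = -360·(-8/9) = 320;  2·(-4)·(15)·∫cos(2x)·cos(5x) dx = -120·(0) = 0.
  So ∫_0^π (u')² dx = 72*π + 8*π + 225*π/2 + 0 + 320 + 0 = 320 + 385*π/2.
||u||_{H^1}^2 = (20 + 11*π) + (320 + 385*π/2) = 340 + 407*π/2.


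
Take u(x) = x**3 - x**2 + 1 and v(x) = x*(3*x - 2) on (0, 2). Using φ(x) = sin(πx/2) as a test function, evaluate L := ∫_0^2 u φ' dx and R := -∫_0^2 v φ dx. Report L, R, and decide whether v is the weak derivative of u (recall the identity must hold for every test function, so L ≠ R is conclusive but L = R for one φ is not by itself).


LHS = -16/π + 96/π^3, RHS = -16/π + 96/π^3. Yes, v = u' weakly.

u(x) = x**3 - x**2 + 1, classical derivative u'(x) = 3*x**2 - 2*x.
φ(x) = sin(πx/2), so φ'(x) = π*cos(π*x/2)/2.
Note φ(0) = φ(2) = 0, so the boundary term u·φ vanishes.
LHS = ∫_0^2 u(x) φ'(x) dx = ∫_0^2 (π*x^3*cos(π*x/2)/2 - π*x^2*cos(π*x/2)/2 + π*cos(π*x/2)/2) dx. Term by term:
  ∫_0^2 π*cos(π*x/2)/2 dx = 0;  ∫_0^2 π*x^3*cos(π*x/2)/2 dx = -24/π + 96/π^3;  ∫_0^2 -π*x^2*cos(π*x/2)/2 dx = 8/π.
Sum: 0 + -24/π + 96/π^3 + 8/π = -16/π + 96/π^3.
So LHS = -16/π + 96/π^3.
∫_0^2 v(x) φ(x) dx = ∫_0^2 (3*x^2*sin(π*x/2) - 2*x*sin(π*x/2)) dx. Term by term:
  ∫_0^2 -2*x*sin(π*x/2) dx = -8/π;  ∫_0^2 3*x^2*sin(π*x/2) dx = -96/π^3 + 24/π.
Sum: -8/π + -96/π^3 + 24/π = -96/π^3 + 16/π.
So RHS = -∫_0^2 v(x) φ(x) dx = -16/π + 96/π^3.
LHS = RHS, so the identity holds for this test φ.
Moreover u is smooth here and v(x) = u'(x) = 3*x**2 - 2*x pointwise, so the identity holds for every test function. Hence v is the weak derivative of u.


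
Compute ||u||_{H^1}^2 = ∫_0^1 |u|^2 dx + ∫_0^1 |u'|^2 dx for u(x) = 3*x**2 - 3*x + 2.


||u||_{H^1}^2 = 53/10

The H^1 norm (squared) on an interval (0, L) is
  ||u||_{H^1}^2 = ∫_0^L u(x)^2 dx + ∫_0^L u'(x)^2 dx.
Compute u'(x) = 6*x - 3.
Then u(x)^2 = 9*x**4 - 18*x**3 + 21*x**2 - 12*x + 4 and u'(x)^2 = 36*x**2 - 36*x + 9.
Integrate each monomial from 0 to 1 using ∫_0^1 c·x^n dx = c·1^(n+1)/(n+1):
  ∫_0^1 u(x)^2 dx = ∫_0^1 (9*x^4 - 18*x^3 + 21*x^2 - 12*x + 4) dx. Term by term:
    ∫_0^1 9*x^4 dx = 9/5;  ∫_0^1 -18*x^3 dx = -9/2;  ∫_0^1 21*x^2 dx = 7;
    ∫_0^1 -12*x dx = -6;  ∫_0^1 4 dx = 4.
  Sum: 9/5 − 9/2 + 7 − 6 + 4 = 23/10.
  ∫_0^1 u'(x)^2 dx = ∫_0^1 (36*x^2 - 36*x + 9) dx. Term by term:
    ∫_0^1 36*x^2 dx = 12;  ∫_0^1 -36*x dx = -18;  ∫_0^1 9 dx = 9.
  Sum: 12 − 18 + 9 = 3.
Adding: ||u||_{H^1}^2 = 23/10 + 3 = 53/10.


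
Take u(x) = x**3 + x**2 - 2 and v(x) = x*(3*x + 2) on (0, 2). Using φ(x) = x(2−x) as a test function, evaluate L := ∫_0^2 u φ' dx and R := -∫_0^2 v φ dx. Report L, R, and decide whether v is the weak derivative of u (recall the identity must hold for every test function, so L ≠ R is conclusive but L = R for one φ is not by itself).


LHS = -112/15, RHS = -112/15. Yes, v = u' weakly.

u(x) = x**3 + x**2 - 2, classical derivative u'(x) = 3*x**2 + 2*x.
φ(x) = x(2−x), so φ'(x) = 2 - 2*x.
Note φ(0) = φ(2) = 0, so the boundary term u·φ vanishes.
LHS = ∫_0^2 u(x) φ'(x) dx = ∫_0^2 (-2*x^4 + 2*x^2 + 4*x - 4) dx. Term by term:
  ∫_0^2 -2*x^4 dx = -64/5;  ∫_0^2 2*x^2 dx = 16/3;  ∫_0^2 4*x dx = 8;
  ∫_0^2 -4 dx = -8.
Sum: -64/5 + 16/3 + 8 − 8 = -112/15.
So LHS = -112/15.
∫_0^2 v(x) φ(x) dx = ∫_0^2 (-3*x^4 + 4*x^3 + 4*x^2) dx. Term by term:
  ∫_0^2 -3*x^4 dx = -96/5;  ∫_0^2 4*x^3 dx = 16;  ∫_0^2 4*x^2 dx = 32/3.
Sum: -96/5 + 16 + 32/3 = 112/15.
So RHS = -∫_0^2 v(x) φ(x) dx = -112/15.
LHS = RHS, so the identity holds for this test φ.
Moreover u is smooth here and v(x) = u'(x) = 3*x**2 + 2*x pointwise, so the identity holds for every test function. Hence v is the weak derivative of u.


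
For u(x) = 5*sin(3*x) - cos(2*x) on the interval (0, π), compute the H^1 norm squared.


||u||_{H^1(0,π)}^2 = -60 + 255*π/2

u'(x) = 2*sin(2*x) + 15*cos(3*x).
Expand u² and (u')² and integrate term by term on (0, π), using: for integers n ≥ 1, ∫_0^π sin²(nx) dx = ∫_0^π cos²(nx) dx = π/2; for n ≠ n', ∫_0^π sin(nx)sin(n'x) dx = ∫_0^π cos(nx)cos(n'x) dx = 0; and by product-to-sum, ∫_0^π sin(nx)cos(n'x) dx = ½∫_0^π [sin((n+n')x) + sin((n−n')x)] dx, which is 0 when n+n' is even and 2n/(n²−n'²) when n+n' is odd (it need not vanish on (0, π)).
  u² squared terms: (-1)²·∫cos(2x)² dx = 1·π/2 = π/2;  (5)²·∫sin(3x)² dx = 25·π/2 = 25*π/2.
  u² cross terms: 2·(-1)·(5)·∫cos(2x)·sin(3x) dx = -10·(6/5) = -12.
  So ∫_0^π u² dx = π/2 + 25*π/2 − 12 = -12 + 13*π.
  (u')² squared terms: (2)²·∫sin(2x)² dx = 4·π/2 = 2*π;  (15)²·∫cos(3x)² dx = 225·π/2 = 225*π/2.
  (u')² cross terms: 2·(2)·(15)·∫sin(2x)·cos(3x) dx = 60·(-4/5) = -48.
  So ∫_0^π (u')² dx = 2*π + 225*π/2 − 48 = -48 + 229*π/2.
||u||_{H^1}^2 = (-12 + 13*π) + (-48 + 229*π/2) = -60 + 255*π/2.


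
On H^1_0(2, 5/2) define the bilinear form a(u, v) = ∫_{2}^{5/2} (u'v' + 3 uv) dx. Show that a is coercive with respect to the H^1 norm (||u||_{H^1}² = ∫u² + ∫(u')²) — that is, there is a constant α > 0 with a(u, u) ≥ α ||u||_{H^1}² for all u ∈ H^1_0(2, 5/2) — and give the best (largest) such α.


α = 1

Coercivity of a(·,·) on H^1_0(2, 5/2) means a(u, u) ≥ α ||u||_{H^1}² for every u ∈ H^1_0.
The interval has length L = 1/2, and Poincaré/coercivity depend only on L. Here a(u, u) = ∫(u')² + (3)·∫u².
Here c = 3 ≥ 1, so a(u,u) = ∫(u')² + c∫u² ≥ ∫(u')² + ∫u² = ||u||_{H^1}², i.e. α = 1 works. No larger α is possible: a(u,u) ≥ α||u||_{H^1}² means (1−α)∫(u')² ≥ (α−c)∫u², and for the modes u_n = sin(nπ(x−x₀)/L) (x₀ the left endpoint) one has ∫u_n²/∫(u_n')² = (L/(nπ))² → 0, so a(u_n,u_n)/||u_n||_{H^1}² → 1. Hence the optimal constant is α = 1.
Therefore α = 1.


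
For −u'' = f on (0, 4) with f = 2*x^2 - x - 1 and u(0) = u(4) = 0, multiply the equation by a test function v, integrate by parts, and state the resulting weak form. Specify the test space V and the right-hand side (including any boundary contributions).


V = H^1_0(0, 4) (so v(0) = v(4) = 0); weak form: ∫_0^4 u'v' dx = ∫_0^4 (2*x^2 - x - 1) v dx for all v ∈ V.

Multiply both sides by a test function v and integrate from 0 to 4:
  ∫_0^4 −u''(x) v(x) dx = ∫_0^4 f(x) v(x) dx.
Integrate the LHS by parts once:
  ∫_0^4 −u'' v dx = −[u'(x) v(x)]_0^4 + ∫_0^4 u'(x) v'(x) dx.
Thus ∫_0^4 u'(x) v'(x) dx = ∫_0^4 f(x) v(x) dx + [u'(x) v(x)]_0^4.
Choose V so that boundary terms are either known or forced to vanish.
u is Dirichlet: u(0) = u(4) = 0. Let V = H^1_0(0, 4); then v(0) = v(4) = 0, and [u' v]_0^4 = 0.
Weak formulation: find u (satisfying any essential BC) such that ∫_0^4 u'(x) v'(x) dx = ∫_0^4 f v dx for all v ∈ V.
Substituting f(x) = 2*x^2 - x - 1, the right-hand side is ∫_0^4 (2*x^2 - x - 1) v dx.
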